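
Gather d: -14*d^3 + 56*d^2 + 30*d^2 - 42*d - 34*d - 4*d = -14*d^3 + 86*d^2 - 80*d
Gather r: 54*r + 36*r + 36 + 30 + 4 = 90*r + 70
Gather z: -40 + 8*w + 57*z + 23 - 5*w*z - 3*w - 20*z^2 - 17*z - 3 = 5*w - 20*z^2 + z*(40 - 5*w) - 20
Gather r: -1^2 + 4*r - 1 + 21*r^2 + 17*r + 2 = 21*r^2 + 21*r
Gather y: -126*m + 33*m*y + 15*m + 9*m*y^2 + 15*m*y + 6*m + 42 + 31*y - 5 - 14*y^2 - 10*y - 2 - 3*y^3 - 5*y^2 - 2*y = -105*m - 3*y^3 + y^2*(9*m - 19) + y*(48*m + 19) + 35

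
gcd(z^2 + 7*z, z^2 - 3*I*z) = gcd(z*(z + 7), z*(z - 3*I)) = z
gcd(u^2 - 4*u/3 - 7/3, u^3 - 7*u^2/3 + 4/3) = 1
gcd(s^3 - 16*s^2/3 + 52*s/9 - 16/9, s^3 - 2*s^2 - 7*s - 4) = s - 4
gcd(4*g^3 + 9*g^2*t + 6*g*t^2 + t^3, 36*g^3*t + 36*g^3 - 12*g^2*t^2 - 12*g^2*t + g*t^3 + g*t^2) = 1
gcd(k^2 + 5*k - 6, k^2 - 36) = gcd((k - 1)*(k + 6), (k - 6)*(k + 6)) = k + 6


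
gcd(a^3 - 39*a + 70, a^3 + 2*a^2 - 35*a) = a^2 + 2*a - 35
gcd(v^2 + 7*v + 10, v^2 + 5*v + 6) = v + 2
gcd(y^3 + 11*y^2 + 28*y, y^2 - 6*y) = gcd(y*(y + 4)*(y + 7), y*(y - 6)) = y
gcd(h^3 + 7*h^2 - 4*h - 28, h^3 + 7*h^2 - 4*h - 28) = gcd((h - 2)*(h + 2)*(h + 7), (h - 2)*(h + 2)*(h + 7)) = h^3 + 7*h^2 - 4*h - 28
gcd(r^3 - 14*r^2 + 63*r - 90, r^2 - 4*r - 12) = r - 6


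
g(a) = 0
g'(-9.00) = 0.00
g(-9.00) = 0.00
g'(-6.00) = 0.00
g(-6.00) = 0.00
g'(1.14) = 0.00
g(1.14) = 0.00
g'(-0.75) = 0.00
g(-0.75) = 0.00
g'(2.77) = 0.00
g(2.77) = 0.00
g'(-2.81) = 0.00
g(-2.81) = 0.00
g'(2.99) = 0.00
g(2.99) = 0.00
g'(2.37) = 0.00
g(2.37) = 0.00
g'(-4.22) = 0.00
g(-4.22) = 0.00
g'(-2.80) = 0.00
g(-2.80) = 0.00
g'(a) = 0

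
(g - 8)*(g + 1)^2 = g^3 - 6*g^2 - 15*g - 8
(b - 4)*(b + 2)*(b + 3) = b^3 + b^2 - 14*b - 24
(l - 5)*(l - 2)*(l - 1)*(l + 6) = l^4 - 2*l^3 - 31*l^2 + 92*l - 60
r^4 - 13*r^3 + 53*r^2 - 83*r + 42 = (r - 7)*(r - 3)*(r - 2)*(r - 1)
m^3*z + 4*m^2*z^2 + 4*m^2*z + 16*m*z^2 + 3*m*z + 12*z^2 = (m + 3)*(m + 4*z)*(m*z + z)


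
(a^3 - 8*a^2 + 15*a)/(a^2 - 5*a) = a - 3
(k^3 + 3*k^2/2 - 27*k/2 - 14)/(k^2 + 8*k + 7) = (k^2 + k/2 - 14)/(k + 7)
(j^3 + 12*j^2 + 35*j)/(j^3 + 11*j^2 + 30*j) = (j + 7)/(j + 6)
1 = 1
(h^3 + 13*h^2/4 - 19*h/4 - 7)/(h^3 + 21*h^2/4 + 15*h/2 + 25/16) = 4*(4*h^3 + 13*h^2 - 19*h - 28)/(16*h^3 + 84*h^2 + 120*h + 25)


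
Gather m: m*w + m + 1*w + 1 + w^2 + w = m*(w + 1) + w^2 + 2*w + 1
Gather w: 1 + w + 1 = w + 2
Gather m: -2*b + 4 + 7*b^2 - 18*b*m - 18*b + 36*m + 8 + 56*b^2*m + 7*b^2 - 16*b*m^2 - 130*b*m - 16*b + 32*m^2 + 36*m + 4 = 14*b^2 - 36*b + m^2*(32 - 16*b) + m*(56*b^2 - 148*b + 72) + 16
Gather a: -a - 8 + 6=-a - 2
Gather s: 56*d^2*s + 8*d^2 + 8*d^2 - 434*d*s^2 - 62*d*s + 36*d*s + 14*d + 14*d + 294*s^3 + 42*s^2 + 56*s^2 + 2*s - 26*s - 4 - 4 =16*d^2 + 28*d + 294*s^3 + s^2*(98 - 434*d) + s*(56*d^2 - 26*d - 24) - 8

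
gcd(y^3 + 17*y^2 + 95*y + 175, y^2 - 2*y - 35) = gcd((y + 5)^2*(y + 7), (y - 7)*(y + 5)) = y + 5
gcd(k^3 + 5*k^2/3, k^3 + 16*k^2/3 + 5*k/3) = k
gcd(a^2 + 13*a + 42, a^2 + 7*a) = a + 7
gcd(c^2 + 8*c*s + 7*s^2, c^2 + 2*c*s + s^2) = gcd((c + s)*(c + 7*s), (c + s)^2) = c + s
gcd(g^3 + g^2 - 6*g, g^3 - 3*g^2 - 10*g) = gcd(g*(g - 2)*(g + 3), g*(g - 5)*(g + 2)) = g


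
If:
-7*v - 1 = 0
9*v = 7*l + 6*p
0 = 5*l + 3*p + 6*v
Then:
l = 1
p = -29/21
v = -1/7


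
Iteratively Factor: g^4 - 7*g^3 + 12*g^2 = (g)*(g^3 - 7*g^2 + 12*g) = g*(g - 3)*(g^2 - 4*g) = g^2*(g - 3)*(g - 4)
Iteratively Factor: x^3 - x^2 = (x)*(x^2 - x) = x*(x - 1)*(x)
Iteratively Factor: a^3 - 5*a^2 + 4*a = (a - 1)*(a^2 - 4*a) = a*(a - 1)*(a - 4)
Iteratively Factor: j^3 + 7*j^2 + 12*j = (j + 3)*(j^2 + 4*j) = (j + 3)*(j + 4)*(j)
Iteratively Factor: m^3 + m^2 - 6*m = (m)*(m^2 + m - 6) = m*(m - 2)*(m + 3)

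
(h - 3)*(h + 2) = h^2 - h - 6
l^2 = l^2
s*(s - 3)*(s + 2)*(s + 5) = s^4 + 4*s^3 - 11*s^2 - 30*s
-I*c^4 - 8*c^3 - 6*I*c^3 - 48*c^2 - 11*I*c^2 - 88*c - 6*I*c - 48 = (c + 2)*(c + 3)*(c - 8*I)*(-I*c - I)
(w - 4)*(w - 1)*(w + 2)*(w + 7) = w^4 + 4*w^3 - 27*w^2 - 34*w + 56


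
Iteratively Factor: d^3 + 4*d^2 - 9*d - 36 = (d + 4)*(d^2 - 9) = (d + 3)*(d + 4)*(d - 3)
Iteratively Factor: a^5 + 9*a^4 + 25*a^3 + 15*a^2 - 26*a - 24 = (a + 3)*(a^4 + 6*a^3 + 7*a^2 - 6*a - 8) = (a + 3)*(a + 4)*(a^3 + 2*a^2 - a - 2) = (a + 1)*(a + 3)*(a + 4)*(a^2 + a - 2) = (a + 1)*(a + 2)*(a + 3)*(a + 4)*(a - 1)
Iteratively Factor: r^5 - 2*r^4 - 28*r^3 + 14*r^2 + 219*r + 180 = (r + 3)*(r^4 - 5*r^3 - 13*r^2 + 53*r + 60) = (r + 1)*(r + 3)*(r^3 - 6*r^2 - 7*r + 60) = (r + 1)*(r + 3)^2*(r^2 - 9*r + 20) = (r - 4)*(r + 1)*(r + 3)^2*(r - 5)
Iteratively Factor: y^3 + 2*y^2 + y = (y)*(y^2 + 2*y + 1) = y*(y + 1)*(y + 1)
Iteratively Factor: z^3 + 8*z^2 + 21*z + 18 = (z + 3)*(z^2 + 5*z + 6) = (z + 3)^2*(z + 2)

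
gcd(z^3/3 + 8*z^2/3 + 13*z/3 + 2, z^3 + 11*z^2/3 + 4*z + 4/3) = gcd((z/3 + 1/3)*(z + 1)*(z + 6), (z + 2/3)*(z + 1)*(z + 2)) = z + 1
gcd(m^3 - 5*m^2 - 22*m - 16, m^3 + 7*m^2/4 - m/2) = m + 2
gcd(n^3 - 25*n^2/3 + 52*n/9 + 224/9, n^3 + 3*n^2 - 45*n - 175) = n - 7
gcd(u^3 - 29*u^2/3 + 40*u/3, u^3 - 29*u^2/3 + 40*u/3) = u^3 - 29*u^2/3 + 40*u/3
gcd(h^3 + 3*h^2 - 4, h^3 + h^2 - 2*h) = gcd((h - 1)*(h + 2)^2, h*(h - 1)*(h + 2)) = h^2 + h - 2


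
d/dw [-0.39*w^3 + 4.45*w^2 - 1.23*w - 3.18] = -1.17*w^2 + 8.9*w - 1.23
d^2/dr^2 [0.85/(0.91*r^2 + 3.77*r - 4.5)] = (-1.40777*r^2 - 5.83219*r + 0.85*(1.82*r + 3.77)*(3.64*r + 7.54) + 6.9615)/(0.91*r^2 + 3.77*r - 4.5)^3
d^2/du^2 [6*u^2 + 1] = 12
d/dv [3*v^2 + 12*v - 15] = 6*v + 12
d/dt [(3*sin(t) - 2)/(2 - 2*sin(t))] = cos(t)/(2*(sin(t) - 1)^2)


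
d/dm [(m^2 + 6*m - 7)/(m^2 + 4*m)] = 2*(-m^2 + 7*m + 14)/(m^2*(m^2 + 8*m + 16))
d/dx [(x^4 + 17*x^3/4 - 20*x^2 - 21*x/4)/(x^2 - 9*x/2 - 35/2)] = (16*x^5 - 74*x^4 - 866*x^3 - 1023*x^2 + 5600*x + 735)/(2*(4*x^4 - 36*x^3 - 59*x^2 + 630*x + 1225))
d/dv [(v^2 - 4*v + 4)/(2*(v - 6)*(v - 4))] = (-3*v^2 + 20*v - 28)/(v^4 - 20*v^3 + 148*v^2 - 480*v + 576)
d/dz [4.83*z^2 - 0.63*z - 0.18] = 9.66*z - 0.63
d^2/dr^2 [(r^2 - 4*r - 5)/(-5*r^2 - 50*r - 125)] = 4*(7*r - 25)/(5*(r^4 + 20*r^3 + 150*r^2 + 500*r + 625))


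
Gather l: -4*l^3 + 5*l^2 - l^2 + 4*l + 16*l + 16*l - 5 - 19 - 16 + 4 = -4*l^3 + 4*l^2 + 36*l - 36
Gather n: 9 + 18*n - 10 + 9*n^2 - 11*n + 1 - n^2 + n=8*n^2 + 8*n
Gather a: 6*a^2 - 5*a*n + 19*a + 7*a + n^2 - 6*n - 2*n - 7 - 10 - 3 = 6*a^2 + a*(26 - 5*n) + n^2 - 8*n - 20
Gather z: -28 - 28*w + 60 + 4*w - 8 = 24 - 24*w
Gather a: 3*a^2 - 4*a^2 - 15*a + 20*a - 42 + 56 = -a^2 + 5*a + 14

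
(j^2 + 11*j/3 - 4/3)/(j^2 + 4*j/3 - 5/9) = 3*(j + 4)/(3*j + 5)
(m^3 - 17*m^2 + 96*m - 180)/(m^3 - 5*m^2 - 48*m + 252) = (m - 5)/(m + 7)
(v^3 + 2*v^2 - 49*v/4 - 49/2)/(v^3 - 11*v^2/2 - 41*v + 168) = (v^2 + 11*v/2 + 7)/(v^2 - 2*v - 48)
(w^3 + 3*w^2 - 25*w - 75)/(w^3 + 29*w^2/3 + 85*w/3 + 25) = 3*(w - 5)/(3*w + 5)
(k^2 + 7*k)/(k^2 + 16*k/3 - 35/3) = 3*k/(3*k - 5)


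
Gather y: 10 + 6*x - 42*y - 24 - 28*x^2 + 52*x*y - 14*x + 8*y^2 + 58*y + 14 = -28*x^2 - 8*x + 8*y^2 + y*(52*x + 16)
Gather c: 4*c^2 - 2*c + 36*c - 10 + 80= 4*c^2 + 34*c + 70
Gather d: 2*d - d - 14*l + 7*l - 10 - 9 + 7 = d - 7*l - 12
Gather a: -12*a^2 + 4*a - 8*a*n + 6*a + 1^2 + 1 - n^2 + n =-12*a^2 + a*(10 - 8*n) - n^2 + n + 2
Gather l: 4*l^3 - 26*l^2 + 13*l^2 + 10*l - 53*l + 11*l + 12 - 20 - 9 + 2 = 4*l^3 - 13*l^2 - 32*l - 15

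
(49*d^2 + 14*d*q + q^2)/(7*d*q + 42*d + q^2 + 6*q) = (7*d + q)/(q + 6)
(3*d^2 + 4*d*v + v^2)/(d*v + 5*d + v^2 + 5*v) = (3*d + v)/(v + 5)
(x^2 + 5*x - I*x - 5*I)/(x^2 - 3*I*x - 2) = (x + 5)/(x - 2*I)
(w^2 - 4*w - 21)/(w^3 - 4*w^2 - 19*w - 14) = (w + 3)/(w^2 + 3*w + 2)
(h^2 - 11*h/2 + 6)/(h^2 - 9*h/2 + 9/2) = (h - 4)/(h - 3)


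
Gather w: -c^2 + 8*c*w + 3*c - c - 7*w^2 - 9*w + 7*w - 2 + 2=-c^2 + 2*c - 7*w^2 + w*(8*c - 2)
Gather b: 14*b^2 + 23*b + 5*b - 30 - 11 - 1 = 14*b^2 + 28*b - 42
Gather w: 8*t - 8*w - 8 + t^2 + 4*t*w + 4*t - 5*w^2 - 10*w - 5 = t^2 + 12*t - 5*w^2 + w*(4*t - 18) - 13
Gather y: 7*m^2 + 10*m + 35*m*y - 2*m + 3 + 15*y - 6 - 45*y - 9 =7*m^2 + 8*m + y*(35*m - 30) - 12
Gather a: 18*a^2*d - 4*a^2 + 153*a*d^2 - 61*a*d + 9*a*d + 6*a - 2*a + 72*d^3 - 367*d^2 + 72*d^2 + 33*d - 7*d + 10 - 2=a^2*(18*d - 4) + a*(153*d^2 - 52*d + 4) + 72*d^3 - 295*d^2 + 26*d + 8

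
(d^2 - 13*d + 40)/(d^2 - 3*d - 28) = (-d^2 + 13*d - 40)/(-d^2 + 3*d + 28)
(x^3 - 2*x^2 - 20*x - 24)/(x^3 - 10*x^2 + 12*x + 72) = (x + 2)/(x - 6)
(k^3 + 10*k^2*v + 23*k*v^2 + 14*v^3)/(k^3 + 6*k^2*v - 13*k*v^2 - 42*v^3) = (-k - v)/(-k + 3*v)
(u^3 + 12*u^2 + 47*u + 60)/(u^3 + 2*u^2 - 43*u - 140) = (u + 3)/(u - 7)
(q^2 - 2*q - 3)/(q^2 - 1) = (q - 3)/(q - 1)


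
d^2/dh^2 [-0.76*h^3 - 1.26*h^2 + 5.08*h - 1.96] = -4.56*h - 2.52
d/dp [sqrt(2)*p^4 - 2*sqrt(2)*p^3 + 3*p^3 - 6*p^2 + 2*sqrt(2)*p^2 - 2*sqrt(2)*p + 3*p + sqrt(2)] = 4*sqrt(2)*p^3 - 6*sqrt(2)*p^2 + 9*p^2 - 12*p + 4*sqrt(2)*p - 2*sqrt(2) + 3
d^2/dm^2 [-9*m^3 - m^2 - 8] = -54*m - 2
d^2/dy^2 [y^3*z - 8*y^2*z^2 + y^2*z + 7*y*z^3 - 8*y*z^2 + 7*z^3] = 2*z*(3*y - 8*z + 1)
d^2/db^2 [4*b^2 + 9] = 8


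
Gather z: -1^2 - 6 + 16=9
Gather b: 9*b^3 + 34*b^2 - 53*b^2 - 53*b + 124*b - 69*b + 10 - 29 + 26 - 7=9*b^3 - 19*b^2 + 2*b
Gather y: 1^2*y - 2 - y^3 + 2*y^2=-y^3 + 2*y^2 + y - 2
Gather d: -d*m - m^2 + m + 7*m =-d*m - m^2 + 8*m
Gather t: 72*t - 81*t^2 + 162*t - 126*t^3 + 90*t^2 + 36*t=-126*t^3 + 9*t^2 + 270*t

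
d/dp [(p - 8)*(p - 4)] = 2*p - 12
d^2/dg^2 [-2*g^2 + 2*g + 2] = -4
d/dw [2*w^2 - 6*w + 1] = 4*w - 6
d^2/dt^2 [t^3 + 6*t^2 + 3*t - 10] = 6*t + 12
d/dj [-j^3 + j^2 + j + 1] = -3*j^2 + 2*j + 1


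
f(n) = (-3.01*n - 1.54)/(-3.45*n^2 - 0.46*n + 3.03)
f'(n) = (-3.01*n - 1.54)*(6.9*n + 0.46)/(-3.45*n^2 - 0.46*n + 3.03)^2 - 3.01/(-3.45*n^2 - 0.46*n + 3.03) = (10.3845*n^2 + 1.3846*n - (3.01*n + 1.54)*(6.9*n + 0.46) - 9.1203)/(3.45*n^2 + 0.46*n - 3.03)^2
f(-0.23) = -0.29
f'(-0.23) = -0.91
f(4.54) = 0.22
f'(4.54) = -0.06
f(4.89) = 0.20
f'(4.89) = -0.05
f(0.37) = -1.11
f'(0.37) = -2.66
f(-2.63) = -0.32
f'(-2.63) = -0.14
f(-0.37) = -0.16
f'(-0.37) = -0.98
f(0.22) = -0.80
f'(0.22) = -1.66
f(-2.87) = -0.29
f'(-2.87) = -0.11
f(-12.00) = -0.07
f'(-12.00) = -0.01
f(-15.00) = -0.06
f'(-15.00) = -0.00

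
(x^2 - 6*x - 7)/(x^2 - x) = (x^2 - 6*x - 7)/(x*(x - 1))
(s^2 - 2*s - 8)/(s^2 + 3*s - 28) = (s + 2)/(s + 7)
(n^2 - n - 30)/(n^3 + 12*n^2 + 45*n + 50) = (n - 6)/(n^2 + 7*n + 10)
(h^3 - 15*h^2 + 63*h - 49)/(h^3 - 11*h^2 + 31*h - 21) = (h - 7)/(h - 3)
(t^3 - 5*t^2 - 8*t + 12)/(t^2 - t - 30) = (t^2 + t - 2)/(t + 5)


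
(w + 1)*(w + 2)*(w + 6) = w^3 + 9*w^2 + 20*w + 12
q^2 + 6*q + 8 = (q + 2)*(q + 4)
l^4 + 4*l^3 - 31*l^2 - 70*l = l*(l - 5)*(l + 2)*(l + 7)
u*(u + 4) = u^2 + 4*u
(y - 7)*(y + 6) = y^2 - y - 42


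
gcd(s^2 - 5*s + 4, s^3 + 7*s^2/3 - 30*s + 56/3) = s - 4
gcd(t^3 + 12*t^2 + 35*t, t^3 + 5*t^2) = t^2 + 5*t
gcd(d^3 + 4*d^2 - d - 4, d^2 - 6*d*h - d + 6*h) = d - 1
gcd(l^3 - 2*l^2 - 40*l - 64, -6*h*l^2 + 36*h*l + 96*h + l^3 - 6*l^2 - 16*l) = l^2 - 6*l - 16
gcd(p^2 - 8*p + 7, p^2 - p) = p - 1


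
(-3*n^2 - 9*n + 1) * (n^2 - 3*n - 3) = -3*n^4 + 37*n^2 + 24*n - 3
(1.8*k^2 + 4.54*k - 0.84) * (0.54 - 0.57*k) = -1.026*k^3 - 1.6158*k^2 + 2.9304*k - 0.4536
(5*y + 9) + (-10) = 5*y - 1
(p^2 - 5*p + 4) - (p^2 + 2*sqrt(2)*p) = -5*p - 2*sqrt(2)*p + 4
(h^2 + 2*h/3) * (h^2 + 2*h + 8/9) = h^4 + 8*h^3/3 + 20*h^2/9 + 16*h/27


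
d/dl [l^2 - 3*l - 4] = 2*l - 3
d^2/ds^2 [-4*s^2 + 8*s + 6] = -8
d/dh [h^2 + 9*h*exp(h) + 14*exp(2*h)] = 9*h*exp(h) + 2*h + 28*exp(2*h) + 9*exp(h)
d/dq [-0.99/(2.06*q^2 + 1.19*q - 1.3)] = (4.0788*q + 1.1781)/(2.06*q^2 + 1.19*q - 1.3)^2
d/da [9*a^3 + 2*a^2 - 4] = a*(27*a + 4)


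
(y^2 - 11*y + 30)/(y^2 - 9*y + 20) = (y - 6)/(y - 4)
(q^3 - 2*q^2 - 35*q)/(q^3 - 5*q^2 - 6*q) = (-q^2 + 2*q + 35)/(-q^2 + 5*q + 6)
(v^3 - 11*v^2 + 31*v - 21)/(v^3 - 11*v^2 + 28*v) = (v^2 - 4*v + 3)/(v*(v - 4))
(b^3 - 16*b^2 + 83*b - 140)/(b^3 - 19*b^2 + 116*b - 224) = (b - 5)/(b - 8)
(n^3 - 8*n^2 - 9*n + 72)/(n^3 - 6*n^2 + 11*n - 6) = (n^2 - 5*n - 24)/(n^2 - 3*n + 2)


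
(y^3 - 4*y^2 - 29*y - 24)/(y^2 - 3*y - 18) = (y^2 - 7*y - 8)/(y - 6)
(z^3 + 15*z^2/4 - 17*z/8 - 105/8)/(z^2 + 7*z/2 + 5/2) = (4*z^2 + 5*z - 21)/(4*(z + 1))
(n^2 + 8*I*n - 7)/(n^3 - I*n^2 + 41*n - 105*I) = (n + I)/(n^2 - 8*I*n - 15)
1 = 1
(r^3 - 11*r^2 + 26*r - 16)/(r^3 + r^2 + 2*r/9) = 9*(r^3 - 11*r^2 + 26*r - 16)/(r*(9*r^2 + 9*r + 2))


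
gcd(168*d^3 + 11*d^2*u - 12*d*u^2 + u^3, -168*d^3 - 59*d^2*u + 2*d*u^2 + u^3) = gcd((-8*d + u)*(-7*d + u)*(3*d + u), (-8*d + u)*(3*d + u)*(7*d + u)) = -24*d^2 - 5*d*u + u^2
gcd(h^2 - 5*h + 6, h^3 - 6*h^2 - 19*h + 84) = h - 3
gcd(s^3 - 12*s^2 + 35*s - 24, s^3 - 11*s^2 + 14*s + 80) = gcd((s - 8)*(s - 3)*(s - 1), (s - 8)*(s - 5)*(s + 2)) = s - 8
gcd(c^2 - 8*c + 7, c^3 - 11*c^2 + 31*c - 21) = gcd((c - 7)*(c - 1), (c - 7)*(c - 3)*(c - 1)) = c^2 - 8*c + 7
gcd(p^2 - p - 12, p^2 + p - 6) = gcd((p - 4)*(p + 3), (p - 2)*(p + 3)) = p + 3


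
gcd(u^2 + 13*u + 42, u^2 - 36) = u + 6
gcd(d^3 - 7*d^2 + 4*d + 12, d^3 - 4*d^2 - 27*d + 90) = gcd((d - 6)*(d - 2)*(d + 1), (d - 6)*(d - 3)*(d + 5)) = d - 6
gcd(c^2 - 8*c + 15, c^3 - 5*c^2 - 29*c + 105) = c - 3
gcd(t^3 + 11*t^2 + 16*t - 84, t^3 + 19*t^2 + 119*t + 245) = t + 7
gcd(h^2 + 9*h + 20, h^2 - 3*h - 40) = h + 5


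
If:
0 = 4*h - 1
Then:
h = 1/4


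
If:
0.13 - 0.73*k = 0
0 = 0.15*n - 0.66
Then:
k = 0.18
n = 4.40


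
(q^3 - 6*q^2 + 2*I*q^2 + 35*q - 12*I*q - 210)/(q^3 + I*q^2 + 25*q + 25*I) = (q^2 + q*(-6 + 7*I) - 42*I)/(q^2 + 6*I*q - 5)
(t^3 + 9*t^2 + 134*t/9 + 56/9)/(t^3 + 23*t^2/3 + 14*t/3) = (t + 4/3)/t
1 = 1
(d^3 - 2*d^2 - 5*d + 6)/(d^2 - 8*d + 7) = (d^2 - d - 6)/(d - 7)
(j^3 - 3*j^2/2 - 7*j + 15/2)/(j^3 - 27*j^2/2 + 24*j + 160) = (j^2 - 4*j + 3)/(j^2 - 16*j + 64)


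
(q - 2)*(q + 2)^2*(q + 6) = q^4 + 8*q^3 + 8*q^2 - 32*q - 48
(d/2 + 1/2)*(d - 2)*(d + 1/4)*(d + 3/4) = d^4/2 - 45*d^2/32 - 35*d/32 - 3/16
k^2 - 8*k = k*(k - 8)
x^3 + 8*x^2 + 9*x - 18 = (x - 1)*(x + 3)*(x + 6)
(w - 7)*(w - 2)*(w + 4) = w^3 - 5*w^2 - 22*w + 56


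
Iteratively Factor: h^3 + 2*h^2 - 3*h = (h)*(h^2 + 2*h - 3) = h*(h - 1)*(h + 3)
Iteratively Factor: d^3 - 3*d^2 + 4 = (d - 2)*(d^2 - d - 2) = (d - 2)^2*(d + 1)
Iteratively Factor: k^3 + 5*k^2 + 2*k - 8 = (k + 2)*(k^2 + 3*k - 4) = (k - 1)*(k + 2)*(k + 4)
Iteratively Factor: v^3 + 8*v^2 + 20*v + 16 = (v + 2)*(v^2 + 6*v + 8) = (v + 2)*(v + 4)*(v + 2)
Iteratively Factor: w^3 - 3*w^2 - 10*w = (w + 2)*(w^2 - 5*w) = (w - 5)*(w + 2)*(w)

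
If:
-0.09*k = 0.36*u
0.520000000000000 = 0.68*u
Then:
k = -3.06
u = 0.76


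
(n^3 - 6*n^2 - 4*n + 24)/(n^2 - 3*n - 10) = (n^2 - 8*n + 12)/(n - 5)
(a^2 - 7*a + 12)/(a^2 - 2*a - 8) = (a - 3)/(a + 2)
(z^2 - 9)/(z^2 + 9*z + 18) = (z - 3)/(z + 6)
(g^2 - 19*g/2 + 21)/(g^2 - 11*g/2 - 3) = (2*g - 7)/(2*g + 1)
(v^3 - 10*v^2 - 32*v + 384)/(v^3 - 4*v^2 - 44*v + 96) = (v - 8)/(v - 2)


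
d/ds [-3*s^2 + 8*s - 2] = 8 - 6*s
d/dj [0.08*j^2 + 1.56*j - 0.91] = 0.16*j + 1.56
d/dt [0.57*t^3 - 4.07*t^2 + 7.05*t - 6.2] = 1.71*t^2 - 8.14*t + 7.05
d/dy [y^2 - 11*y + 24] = 2*y - 11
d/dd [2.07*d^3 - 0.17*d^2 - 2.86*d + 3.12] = 6.21*d^2 - 0.34*d - 2.86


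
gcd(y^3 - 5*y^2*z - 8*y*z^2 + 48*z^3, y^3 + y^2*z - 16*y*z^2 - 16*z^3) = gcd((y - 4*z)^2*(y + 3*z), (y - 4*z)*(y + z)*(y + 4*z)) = y - 4*z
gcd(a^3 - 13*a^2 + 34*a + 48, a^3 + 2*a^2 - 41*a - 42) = a^2 - 5*a - 6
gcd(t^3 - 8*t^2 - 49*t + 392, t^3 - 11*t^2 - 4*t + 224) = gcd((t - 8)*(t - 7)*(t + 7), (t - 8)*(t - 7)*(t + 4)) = t^2 - 15*t + 56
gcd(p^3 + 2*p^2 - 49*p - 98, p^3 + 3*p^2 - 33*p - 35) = p + 7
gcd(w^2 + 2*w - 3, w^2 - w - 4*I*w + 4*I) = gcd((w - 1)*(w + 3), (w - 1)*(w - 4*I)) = w - 1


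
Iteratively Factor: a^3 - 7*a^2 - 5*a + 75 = (a - 5)*(a^2 - 2*a - 15) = (a - 5)*(a + 3)*(a - 5)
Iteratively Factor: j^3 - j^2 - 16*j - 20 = (j + 2)*(j^2 - 3*j - 10) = (j + 2)^2*(j - 5)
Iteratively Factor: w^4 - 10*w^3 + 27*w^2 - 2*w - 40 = (w - 5)*(w^3 - 5*w^2 + 2*w + 8) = (w - 5)*(w - 4)*(w^2 - w - 2) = (w - 5)*(w - 4)*(w + 1)*(w - 2)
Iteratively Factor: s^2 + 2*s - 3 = (s - 1)*(s + 3)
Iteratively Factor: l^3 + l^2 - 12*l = (l + 4)*(l^2 - 3*l) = l*(l + 4)*(l - 3)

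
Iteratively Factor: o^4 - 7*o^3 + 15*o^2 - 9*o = (o)*(o^3 - 7*o^2 + 15*o - 9) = o*(o - 1)*(o^2 - 6*o + 9) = o*(o - 3)*(o - 1)*(o - 3)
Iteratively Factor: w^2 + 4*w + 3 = (w + 3)*(w + 1)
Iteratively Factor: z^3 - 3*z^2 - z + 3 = (z - 1)*(z^2 - 2*z - 3) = (z - 3)*(z - 1)*(z + 1)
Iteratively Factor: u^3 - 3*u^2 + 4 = (u - 2)*(u^2 - u - 2) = (u - 2)^2*(u + 1)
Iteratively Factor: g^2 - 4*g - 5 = (g + 1)*(g - 5)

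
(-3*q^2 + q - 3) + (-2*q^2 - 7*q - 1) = -5*q^2 - 6*q - 4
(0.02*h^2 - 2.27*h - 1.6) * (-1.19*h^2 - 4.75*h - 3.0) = -0.0238*h^4 + 2.6063*h^3 + 12.6265*h^2 + 14.41*h + 4.8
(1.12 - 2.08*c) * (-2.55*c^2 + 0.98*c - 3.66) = 5.304*c^3 - 4.8944*c^2 + 8.7104*c - 4.0992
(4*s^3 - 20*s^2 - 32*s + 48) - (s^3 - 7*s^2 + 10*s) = 3*s^3 - 13*s^2 - 42*s + 48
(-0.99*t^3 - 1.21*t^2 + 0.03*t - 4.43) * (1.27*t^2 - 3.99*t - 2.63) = -1.2573*t^5 + 2.4134*t^4 + 7.4697*t^3 - 2.5635*t^2 + 17.5968*t + 11.6509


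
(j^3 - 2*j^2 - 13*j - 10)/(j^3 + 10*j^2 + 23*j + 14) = (j - 5)/(j + 7)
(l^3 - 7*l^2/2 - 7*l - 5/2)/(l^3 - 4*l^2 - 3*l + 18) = (2*l^3 - 7*l^2 - 14*l - 5)/(2*(l^3 - 4*l^2 - 3*l + 18))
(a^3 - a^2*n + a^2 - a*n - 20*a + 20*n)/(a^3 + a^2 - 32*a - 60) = (a^2 - a*n - 4*a + 4*n)/(a^2 - 4*a - 12)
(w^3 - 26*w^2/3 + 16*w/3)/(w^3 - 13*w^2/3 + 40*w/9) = 3*(3*w^2 - 26*w + 16)/(9*w^2 - 39*w + 40)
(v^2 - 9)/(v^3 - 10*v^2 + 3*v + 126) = (v - 3)/(v^2 - 13*v + 42)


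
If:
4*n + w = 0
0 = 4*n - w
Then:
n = 0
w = 0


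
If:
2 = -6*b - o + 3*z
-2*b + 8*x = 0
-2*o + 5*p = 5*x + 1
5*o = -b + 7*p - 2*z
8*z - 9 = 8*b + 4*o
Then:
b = 159/409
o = -683/1636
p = 213/1636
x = 159/1636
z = 2135/1636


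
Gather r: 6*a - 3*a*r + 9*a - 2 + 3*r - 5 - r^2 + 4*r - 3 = 15*a - r^2 + r*(7 - 3*a) - 10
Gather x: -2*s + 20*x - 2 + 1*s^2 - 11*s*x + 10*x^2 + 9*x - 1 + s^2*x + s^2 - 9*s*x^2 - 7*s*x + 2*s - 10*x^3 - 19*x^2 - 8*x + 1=2*s^2 - 10*x^3 + x^2*(-9*s - 9) + x*(s^2 - 18*s + 21) - 2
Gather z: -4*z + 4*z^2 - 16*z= 4*z^2 - 20*z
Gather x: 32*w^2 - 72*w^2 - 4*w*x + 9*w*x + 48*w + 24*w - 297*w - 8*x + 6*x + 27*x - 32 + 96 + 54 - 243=-40*w^2 - 225*w + x*(5*w + 25) - 125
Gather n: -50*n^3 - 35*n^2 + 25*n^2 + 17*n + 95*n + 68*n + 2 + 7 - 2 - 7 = -50*n^3 - 10*n^2 + 180*n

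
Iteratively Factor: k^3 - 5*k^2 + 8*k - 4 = (k - 2)*(k^2 - 3*k + 2) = (k - 2)*(k - 1)*(k - 2)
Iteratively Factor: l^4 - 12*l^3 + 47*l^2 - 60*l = (l - 3)*(l^3 - 9*l^2 + 20*l) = (l - 4)*(l - 3)*(l^2 - 5*l) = l*(l - 4)*(l - 3)*(l - 5)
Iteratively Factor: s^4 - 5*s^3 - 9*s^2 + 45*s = (s - 3)*(s^3 - 2*s^2 - 15*s) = (s - 5)*(s - 3)*(s^2 + 3*s) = s*(s - 5)*(s - 3)*(s + 3)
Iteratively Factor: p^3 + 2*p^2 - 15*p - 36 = (p - 4)*(p^2 + 6*p + 9) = (p - 4)*(p + 3)*(p + 3)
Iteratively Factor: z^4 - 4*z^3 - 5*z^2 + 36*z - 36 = (z - 3)*(z^3 - z^2 - 8*z + 12) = (z - 3)*(z + 3)*(z^2 - 4*z + 4) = (z - 3)*(z - 2)*(z + 3)*(z - 2)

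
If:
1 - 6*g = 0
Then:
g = 1/6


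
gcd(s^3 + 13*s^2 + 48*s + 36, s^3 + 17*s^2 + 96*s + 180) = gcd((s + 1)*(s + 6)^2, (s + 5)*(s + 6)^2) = s^2 + 12*s + 36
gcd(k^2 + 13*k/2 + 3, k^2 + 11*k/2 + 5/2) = k + 1/2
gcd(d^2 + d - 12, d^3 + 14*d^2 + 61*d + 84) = d + 4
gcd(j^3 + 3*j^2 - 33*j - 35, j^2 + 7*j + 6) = j + 1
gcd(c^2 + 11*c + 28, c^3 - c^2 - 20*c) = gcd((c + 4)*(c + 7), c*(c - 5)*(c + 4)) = c + 4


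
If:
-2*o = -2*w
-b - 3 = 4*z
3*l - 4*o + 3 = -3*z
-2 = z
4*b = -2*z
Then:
No Solution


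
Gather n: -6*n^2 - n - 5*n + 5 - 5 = -6*n^2 - 6*n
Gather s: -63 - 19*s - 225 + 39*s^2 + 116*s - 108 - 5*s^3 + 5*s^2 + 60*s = -5*s^3 + 44*s^2 + 157*s - 396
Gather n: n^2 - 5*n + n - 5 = n^2 - 4*n - 5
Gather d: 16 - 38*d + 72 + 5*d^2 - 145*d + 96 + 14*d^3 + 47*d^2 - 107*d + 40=14*d^3 + 52*d^2 - 290*d + 224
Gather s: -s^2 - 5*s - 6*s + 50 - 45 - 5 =-s^2 - 11*s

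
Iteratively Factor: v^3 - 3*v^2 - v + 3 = (v + 1)*(v^2 - 4*v + 3) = (v - 3)*(v + 1)*(v - 1)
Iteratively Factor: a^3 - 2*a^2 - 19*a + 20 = (a + 4)*(a^2 - 6*a + 5) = (a - 1)*(a + 4)*(a - 5)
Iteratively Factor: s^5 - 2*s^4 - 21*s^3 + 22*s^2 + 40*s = (s + 1)*(s^4 - 3*s^3 - 18*s^2 + 40*s) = s*(s + 1)*(s^3 - 3*s^2 - 18*s + 40) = s*(s - 2)*(s + 1)*(s^2 - s - 20) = s*(s - 5)*(s - 2)*(s + 1)*(s + 4)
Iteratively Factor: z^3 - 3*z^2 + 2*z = (z)*(z^2 - 3*z + 2) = z*(z - 1)*(z - 2)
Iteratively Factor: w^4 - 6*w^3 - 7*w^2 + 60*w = (w - 4)*(w^3 - 2*w^2 - 15*w) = w*(w - 4)*(w^2 - 2*w - 15) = w*(w - 5)*(w - 4)*(w + 3)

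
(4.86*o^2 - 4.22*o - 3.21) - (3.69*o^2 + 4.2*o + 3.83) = 1.17*o^2 - 8.42*o - 7.04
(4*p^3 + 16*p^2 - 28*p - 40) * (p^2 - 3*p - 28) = 4*p^5 + 4*p^4 - 188*p^3 - 404*p^2 + 904*p + 1120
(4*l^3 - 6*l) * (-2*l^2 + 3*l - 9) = -8*l^5 + 12*l^4 - 24*l^3 - 18*l^2 + 54*l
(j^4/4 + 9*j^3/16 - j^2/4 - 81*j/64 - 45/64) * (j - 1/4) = j^5/4 + j^4/2 - 25*j^3/64 - 77*j^2/64 - 99*j/256 + 45/256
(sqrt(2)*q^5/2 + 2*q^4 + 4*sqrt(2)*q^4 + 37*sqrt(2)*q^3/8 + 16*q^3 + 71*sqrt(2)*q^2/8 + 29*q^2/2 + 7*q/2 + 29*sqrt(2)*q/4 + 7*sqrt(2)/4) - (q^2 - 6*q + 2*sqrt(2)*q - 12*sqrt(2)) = sqrt(2)*q^5/2 + 2*q^4 + 4*sqrt(2)*q^4 + 37*sqrt(2)*q^3/8 + 16*q^3 + 71*sqrt(2)*q^2/8 + 27*q^2/2 + 21*sqrt(2)*q/4 + 19*q/2 + 55*sqrt(2)/4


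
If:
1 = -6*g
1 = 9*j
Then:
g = -1/6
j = 1/9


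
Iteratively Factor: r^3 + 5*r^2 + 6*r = (r + 3)*(r^2 + 2*r) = (r + 2)*(r + 3)*(r)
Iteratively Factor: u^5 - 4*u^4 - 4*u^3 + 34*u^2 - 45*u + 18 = (u + 3)*(u^4 - 7*u^3 + 17*u^2 - 17*u + 6) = (u - 2)*(u + 3)*(u^3 - 5*u^2 + 7*u - 3) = (u - 2)*(u - 1)*(u + 3)*(u^2 - 4*u + 3) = (u - 3)*(u - 2)*(u - 1)*(u + 3)*(u - 1)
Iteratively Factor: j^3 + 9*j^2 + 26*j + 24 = (j + 3)*(j^2 + 6*j + 8) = (j + 2)*(j + 3)*(j + 4)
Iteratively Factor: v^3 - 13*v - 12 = (v + 3)*(v^2 - 3*v - 4) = (v + 1)*(v + 3)*(v - 4)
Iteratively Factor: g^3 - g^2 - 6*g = (g + 2)*(g^2 - 3*g) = g*(g + 2)*(g - 3)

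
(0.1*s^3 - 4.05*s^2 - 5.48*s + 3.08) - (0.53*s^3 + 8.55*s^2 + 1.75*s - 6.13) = -0.43*s^3 - 12.6*s^2 - 7.23*s + 9.21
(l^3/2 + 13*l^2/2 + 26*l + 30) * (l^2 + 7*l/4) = l^5/2 + 59*l^4/8 + 299*l^3/8 + 151*l^2/2 + 105*l/2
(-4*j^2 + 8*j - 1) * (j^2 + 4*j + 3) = -4*j^4 - 8*j^3 + 19*j^2 + 20*j - 3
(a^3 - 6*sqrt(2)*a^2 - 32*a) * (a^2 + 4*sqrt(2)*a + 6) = a^5 - 2*sqrt(2)*a^4 - 74*a^3 - 164*sqrt(2)*a^2 - 192*a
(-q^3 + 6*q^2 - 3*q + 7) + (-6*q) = -q^3 + 6*q^2 - 9*q + 7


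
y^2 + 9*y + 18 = (y + 3)*(y + 6)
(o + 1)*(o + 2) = o^2 + 3*o + 2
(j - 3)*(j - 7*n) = j^2 - 7*j*n - 3*j + 21*n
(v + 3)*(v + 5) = v^2 + 8*v + 15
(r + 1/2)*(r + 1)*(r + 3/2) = r^3 + 3*r^2 + 11*r/4 + 3/4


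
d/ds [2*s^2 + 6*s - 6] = 4*s + 6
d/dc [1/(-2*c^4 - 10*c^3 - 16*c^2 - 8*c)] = (4*c^3 + 15*c^2 + 16*c + 4)/(2*c^2*(c^3 + 5*c^2 + 8*c + 4)^2)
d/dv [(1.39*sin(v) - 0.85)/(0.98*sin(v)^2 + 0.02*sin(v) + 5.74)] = (-1.3622*sin(v)^2 + 1.666*sin(v) + 7.9956)*cos(v)/(0.9604*sin(v)^4 + 0.0392*sin(v)^3 + 11.2508*sin(v)^2 + 0.2296*sin(v) + 32.9476)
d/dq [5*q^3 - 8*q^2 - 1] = q*(15*q - 16)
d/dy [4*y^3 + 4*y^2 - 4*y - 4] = 12*y^2 + 8*y - 4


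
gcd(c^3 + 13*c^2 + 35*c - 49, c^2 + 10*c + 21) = c + 7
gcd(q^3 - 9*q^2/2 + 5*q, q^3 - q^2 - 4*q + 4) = q - 2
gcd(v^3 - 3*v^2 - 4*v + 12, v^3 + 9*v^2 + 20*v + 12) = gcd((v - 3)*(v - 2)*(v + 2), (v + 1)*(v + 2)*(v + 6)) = v + 2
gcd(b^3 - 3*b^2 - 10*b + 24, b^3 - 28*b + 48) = b^2 - 6*b + 8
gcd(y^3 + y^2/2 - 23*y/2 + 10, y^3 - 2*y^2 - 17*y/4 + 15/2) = y - 5/2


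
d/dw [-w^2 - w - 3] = -2*w - 1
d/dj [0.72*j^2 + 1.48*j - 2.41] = 1.44*j + 1.48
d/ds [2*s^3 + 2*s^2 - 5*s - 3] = 6*s^2 + 4*s - 5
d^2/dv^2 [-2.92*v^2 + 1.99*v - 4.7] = -5.84000000000000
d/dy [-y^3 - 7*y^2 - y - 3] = -3*y^2 - 14*y - 1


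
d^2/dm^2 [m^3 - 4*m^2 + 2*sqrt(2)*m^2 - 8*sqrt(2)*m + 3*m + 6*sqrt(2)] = 6*m - 8 + 4*sqrt(2)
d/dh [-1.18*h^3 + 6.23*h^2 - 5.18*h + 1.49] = -3.54*h^2 + 12.46*h - 5.18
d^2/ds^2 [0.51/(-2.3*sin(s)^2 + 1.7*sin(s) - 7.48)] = (10.7916*sin(s)^4 - 5.9823*sin(s)^3 - 49.80966*sin(s)^2 + 18.44976*sin(s) + 14.60028)/(2.3*sin(s)^2 - 1.7*sin(s) + 7.48)^3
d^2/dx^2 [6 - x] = 0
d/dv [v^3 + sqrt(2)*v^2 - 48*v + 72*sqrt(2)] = 3*v^2 + 2*sqrt(2)*v - 48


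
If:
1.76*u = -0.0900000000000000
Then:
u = -0.05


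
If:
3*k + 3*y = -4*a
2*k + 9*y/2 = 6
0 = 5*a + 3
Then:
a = -3/5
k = -24/25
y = 44/25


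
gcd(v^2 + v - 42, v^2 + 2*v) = 1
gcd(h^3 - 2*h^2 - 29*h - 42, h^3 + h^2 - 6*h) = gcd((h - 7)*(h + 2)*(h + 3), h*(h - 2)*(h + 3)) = h + 3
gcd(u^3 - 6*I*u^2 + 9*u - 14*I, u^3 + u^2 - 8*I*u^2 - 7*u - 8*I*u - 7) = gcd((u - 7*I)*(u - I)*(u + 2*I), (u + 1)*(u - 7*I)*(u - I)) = u^2 - 8*I*u - 7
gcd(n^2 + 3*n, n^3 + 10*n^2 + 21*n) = n^2 + 3*n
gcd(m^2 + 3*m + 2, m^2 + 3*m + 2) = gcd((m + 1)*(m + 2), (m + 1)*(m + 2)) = m^2 + 3*m + 2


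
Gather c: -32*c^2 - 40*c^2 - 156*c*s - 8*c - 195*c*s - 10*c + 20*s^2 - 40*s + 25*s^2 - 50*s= -72*c^2 + c*(-351*s - 18) + 45*s^2 - 90*s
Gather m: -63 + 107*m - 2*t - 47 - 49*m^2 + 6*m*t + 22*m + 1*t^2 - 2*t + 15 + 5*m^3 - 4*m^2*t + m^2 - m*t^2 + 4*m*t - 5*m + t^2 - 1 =5*m^3 + m^2*(-4*t - 48) + m*(-t^2 + 10*t + 124) + 2*t^2 - 4*t - 96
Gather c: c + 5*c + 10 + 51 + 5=6*c + 66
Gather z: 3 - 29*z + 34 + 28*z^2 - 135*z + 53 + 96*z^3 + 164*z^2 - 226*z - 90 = 96*z^3 + 192*z^2 - 390*z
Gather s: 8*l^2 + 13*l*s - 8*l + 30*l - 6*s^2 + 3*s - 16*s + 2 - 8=8*l^2 + 22*l - 6*s^2 + s*(13*l - 13) - 6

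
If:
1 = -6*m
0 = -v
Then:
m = -1/6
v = 0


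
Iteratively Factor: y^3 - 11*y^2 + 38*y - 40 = (y - 2)*(y^2 - 9*y + 20) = (y - 4)*(y - 2)*(y - 5)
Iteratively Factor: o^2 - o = (o)*(o - 1)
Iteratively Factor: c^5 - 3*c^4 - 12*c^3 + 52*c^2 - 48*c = (c - 3)*(c^4 - 12*c^2 + 16*c) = (c - 3)*(c + 4)*(c^3 - 4*c^2 + 4*c) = c*(c - 3)*(c + 4)*(c^2 - 4*c + 4) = c*(c - 3)*(c - 2)*(c + 4)*(c - 2)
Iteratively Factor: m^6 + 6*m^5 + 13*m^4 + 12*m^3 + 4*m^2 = (m + 1)*(m^5 + 5*m^4 + 8*m^3 + 4*m^2) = (m + 1)*(m + 2)*(m^4 + 3*m^3 + 2*m^2) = m*(m + 1)*(m + 2)*(m^3 + 3*m^2 + 2*m) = m*(m + 1)*(m + 2)^2*(m^2 + m) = m^2*(m + 1)*(m + 2)^2*(m + 1)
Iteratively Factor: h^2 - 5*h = (h - 5)*(h)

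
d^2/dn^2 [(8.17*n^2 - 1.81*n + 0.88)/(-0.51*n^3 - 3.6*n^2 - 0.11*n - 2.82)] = (-4.25003400000001*n^6 + 2.82468600000004*n^5 + 19.942326*n^4 + 191.833194*n^3 + 397.688328*n^2 - 104.747904*n - 113.218916)/(0.132651*n^9 + 2.80908*n^8 + 19.914633*n^7 + 50.068206*n^6 + 35.360433*n^5 + 110.721492*n^4 + 18.868823*n^3 + 85.988286*n^2 + 2.624292*n + 22.425768)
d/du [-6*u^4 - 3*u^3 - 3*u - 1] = -24*u^3 - 9*u^2 - 3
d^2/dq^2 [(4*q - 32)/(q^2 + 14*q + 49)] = 8*(q - 38)/(q^4 + 28*q^3 + 294*q^2 + 1372*q + 2401)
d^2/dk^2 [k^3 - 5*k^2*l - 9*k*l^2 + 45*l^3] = 6*k - 10*l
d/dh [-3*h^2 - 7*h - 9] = -6*h - 7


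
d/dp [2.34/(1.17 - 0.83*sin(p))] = 1.9422*cos(p)/(0.83*sin(p) - 1.17)^2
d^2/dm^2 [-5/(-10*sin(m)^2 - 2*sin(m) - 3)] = 10*(-200*sin(m)^4 - 30*sin(m)^3 + 358*sin(m)^2 + 63*sin(m) - 26)/(10*sin(m)^2 + 2*sin(m) + 3)^3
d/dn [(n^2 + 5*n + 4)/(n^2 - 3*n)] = 4*(-2*n^2 - 2*n + 3)/(n^2*(n^2 - 6*n + 9))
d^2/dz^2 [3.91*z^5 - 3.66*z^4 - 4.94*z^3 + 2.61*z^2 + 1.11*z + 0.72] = 78.2*z^3 - 43.92*z^2 - 29.64*z + 5.22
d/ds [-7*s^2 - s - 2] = -14*s - 1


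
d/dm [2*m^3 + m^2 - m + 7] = 6*m^2 + 2*m - 1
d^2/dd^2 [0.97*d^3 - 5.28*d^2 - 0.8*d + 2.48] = 5.82*d - 10.56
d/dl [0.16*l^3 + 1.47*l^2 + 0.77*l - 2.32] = 0.48*l^2 + 2.94*l + 0.77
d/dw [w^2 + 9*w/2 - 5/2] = 2*w + 9/2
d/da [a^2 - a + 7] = 2*a - 1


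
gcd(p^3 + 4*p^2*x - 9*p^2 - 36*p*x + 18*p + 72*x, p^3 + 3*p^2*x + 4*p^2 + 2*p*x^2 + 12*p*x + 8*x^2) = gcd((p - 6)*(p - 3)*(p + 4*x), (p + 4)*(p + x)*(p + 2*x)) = 1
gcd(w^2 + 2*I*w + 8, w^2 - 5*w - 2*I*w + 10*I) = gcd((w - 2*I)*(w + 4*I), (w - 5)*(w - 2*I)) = w - 2*I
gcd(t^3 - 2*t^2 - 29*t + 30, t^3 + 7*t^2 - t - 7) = t - 1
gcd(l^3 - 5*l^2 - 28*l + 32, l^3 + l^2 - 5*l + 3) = l - 1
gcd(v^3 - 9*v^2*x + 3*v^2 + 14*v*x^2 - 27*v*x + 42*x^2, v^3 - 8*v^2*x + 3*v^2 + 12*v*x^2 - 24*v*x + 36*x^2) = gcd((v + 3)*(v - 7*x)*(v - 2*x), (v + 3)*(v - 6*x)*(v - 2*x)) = -v^2 + 2*v*x - 3*v + 6*x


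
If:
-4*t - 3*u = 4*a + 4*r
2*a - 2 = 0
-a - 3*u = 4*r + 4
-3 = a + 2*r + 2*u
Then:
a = 1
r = 1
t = 1/4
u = -3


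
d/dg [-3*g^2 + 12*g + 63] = 12 - 6*g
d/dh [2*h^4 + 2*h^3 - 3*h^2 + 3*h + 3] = 8*h^3 + 6*h^2 - 6*h + 3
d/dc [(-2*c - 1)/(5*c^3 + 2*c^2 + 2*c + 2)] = (20*c^3 + 19*c^2 + 4*c - 2)/(25*c^6 + 20*c^5 + 24*c^4 + 28*c^3 + 12*c^2 + 8*c + 4)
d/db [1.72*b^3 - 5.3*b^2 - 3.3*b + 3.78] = 5.16*b^2 - 10.6*b - 3.3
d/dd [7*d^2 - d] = 14*d - 1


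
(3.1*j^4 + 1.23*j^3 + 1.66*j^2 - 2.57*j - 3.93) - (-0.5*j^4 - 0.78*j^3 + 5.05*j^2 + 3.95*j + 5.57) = 3.6*j^4 + 2.01*j^3 - 3.39*j^2 - 6.52*j - 9.5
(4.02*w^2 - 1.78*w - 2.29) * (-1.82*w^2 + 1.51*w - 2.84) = -7.3164*w^4 + 9.3098*w^3 - 9.9368*w^2 + 1.5973*w + 6.5036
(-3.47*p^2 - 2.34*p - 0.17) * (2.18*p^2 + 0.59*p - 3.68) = -7.5646*p^4 - 7.1485*p^3 + 11.0184*p^2 + 8.5109*p + 0.6256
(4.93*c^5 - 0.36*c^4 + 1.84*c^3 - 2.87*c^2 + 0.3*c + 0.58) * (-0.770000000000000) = -3.7961*c^5 + 0.2772*c^4 - 1.4168*c^3 + 2.2099*c^2 - 0.231*c - 0.4466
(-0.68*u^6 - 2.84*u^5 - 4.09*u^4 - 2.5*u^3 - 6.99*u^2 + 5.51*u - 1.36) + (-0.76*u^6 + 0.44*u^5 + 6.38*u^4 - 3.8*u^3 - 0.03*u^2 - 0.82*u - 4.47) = -1.44*u^6 - 2.4*u^5 + 2.29*u^4 - 6.3*u^3 - 7.02*u^2 + 4.69*u - 5.83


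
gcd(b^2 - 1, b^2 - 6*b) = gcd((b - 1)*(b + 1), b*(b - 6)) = 1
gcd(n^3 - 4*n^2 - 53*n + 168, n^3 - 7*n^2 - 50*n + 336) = n^2 - n - 56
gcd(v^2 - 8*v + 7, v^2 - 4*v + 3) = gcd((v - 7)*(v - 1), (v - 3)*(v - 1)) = v - 1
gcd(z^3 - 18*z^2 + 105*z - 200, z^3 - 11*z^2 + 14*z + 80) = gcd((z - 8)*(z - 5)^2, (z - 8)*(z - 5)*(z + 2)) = z^2 - 13*z + 40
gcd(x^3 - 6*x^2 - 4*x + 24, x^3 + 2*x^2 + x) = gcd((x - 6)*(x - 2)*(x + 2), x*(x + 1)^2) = 1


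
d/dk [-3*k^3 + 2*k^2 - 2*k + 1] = -9*k^2 + 4*k - 2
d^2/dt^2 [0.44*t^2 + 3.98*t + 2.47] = 0.880000000000000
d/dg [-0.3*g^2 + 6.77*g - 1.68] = 6.77 - 0.6*g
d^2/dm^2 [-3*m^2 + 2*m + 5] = -6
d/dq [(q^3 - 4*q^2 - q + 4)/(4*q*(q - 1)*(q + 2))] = (5*q^2 + 8*q + 8)/(4*q^2*(q^2 + 4*q + 4))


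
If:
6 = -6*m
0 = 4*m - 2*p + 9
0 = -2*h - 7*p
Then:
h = -35/4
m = -1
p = 5/2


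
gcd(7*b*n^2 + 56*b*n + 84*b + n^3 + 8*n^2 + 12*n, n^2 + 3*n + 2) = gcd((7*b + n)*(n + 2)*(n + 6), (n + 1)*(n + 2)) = n + 2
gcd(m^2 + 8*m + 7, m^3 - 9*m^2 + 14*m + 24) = m + 1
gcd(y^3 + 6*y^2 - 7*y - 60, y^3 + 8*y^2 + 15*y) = y + 5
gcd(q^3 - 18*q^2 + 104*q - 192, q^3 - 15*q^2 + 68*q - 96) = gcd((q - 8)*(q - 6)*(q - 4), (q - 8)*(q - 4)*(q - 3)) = q^2 - 12*q + 32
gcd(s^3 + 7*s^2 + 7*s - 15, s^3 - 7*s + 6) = s^2 + 2*s - 3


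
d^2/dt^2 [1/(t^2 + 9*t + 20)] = 2*(-t^2 - 9*t + (2*t + 9)^2 - 20)/(t^2 + 9*t + 20)^3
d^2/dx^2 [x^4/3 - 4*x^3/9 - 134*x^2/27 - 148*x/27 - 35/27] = 4*x^2 - 8*x/3 - 268/27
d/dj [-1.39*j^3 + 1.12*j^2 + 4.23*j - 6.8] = -4.17*j^2 + 2.24*j + 4.23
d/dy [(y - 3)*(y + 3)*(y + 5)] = 3*y^2 + 10*y - 9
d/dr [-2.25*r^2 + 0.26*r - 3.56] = 0.26 - 4.5*r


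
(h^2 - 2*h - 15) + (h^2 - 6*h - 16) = 2*h^2 - 8*h - 31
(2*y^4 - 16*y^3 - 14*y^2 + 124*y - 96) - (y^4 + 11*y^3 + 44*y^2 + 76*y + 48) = y^4 - 27*y^3 - 58*y^2 + 48*y - 144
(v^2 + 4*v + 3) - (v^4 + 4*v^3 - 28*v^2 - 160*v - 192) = -v^4 - 4*v^3 + 29*v^2 + 164*v + 195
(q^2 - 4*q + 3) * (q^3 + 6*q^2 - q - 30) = q^5 + 2*q^4 - 22*q^3 - 8*q^2 + 117*q - 90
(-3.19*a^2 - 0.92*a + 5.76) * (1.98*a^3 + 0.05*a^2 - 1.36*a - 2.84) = -6.3162*a^5 - 1.9811*a^4 + 15.6972*a^3 + 10.5988*a^2 - 5.2208*a - 16.3584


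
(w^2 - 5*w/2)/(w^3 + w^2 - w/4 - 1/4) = 2*w*(2*w - 5)/(4*w^3 + 4*w^2 - w - 1)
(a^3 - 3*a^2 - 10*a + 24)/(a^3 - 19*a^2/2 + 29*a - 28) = 2*(a + 3)/(2*a - 7)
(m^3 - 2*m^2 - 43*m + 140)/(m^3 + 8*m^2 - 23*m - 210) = (m - 4)/(m + 6)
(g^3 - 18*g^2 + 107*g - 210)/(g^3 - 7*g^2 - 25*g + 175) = (g - 6)/(g + 5)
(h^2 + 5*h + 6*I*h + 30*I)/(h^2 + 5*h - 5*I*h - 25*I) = (h + 6*I)/(h - 5*I)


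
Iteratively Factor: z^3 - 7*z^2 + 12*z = (z - 3)*(z^2 - 4*z) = (z - 4)*(z - 3)*(z)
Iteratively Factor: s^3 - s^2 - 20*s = (s - 5)*(s^2 + 4*s) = s*(s - 5)*(s + 4)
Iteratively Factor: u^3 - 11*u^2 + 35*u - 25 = (u - 1)*(u^2 - 10*u + 25) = (u - 5)*(u - 1)*(u - 5)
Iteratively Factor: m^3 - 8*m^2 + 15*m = (m)*(m^2 - 8*m + 15) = m*(m - 5)*(m - 3)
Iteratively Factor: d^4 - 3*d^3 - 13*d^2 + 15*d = (d - 5)*(d^3 + 2*d^2 - 3*d) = (d - 5)*(d - 1)*(d^2 + 3*d) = d*(d - 5)*(d - 1)*(d + 3)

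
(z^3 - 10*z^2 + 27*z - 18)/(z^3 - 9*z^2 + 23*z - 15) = (z - 6)/(z - 5)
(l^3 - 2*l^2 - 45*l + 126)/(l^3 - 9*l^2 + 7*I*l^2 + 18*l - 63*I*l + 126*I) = (l + 7)/(l + 7*I)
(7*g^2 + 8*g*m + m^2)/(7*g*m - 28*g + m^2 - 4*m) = (g + m)/(m - 4)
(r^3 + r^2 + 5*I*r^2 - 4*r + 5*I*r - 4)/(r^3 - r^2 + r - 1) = (r^2 + r*(1 + 4*I) + 4*I)/(r^2 - r*(1 + I) + I)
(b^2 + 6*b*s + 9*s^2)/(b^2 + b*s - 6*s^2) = (-b - 3*s)/(-b + 2*s)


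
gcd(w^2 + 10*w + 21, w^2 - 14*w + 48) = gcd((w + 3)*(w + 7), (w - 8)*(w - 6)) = 1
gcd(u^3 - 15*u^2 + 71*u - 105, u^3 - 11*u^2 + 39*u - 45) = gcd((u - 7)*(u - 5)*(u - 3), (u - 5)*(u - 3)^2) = u^2 - 8*u + 15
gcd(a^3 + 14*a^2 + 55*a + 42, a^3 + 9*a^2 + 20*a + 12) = a^2 + 7*a + 6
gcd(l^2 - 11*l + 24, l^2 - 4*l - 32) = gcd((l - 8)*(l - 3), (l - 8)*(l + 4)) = l - 8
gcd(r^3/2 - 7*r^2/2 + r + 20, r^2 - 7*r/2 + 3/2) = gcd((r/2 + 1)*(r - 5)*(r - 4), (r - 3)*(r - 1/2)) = 1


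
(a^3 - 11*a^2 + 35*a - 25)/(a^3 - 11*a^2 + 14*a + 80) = (a^2 - 6*a + 5)/(a^2 - 6*a - 16)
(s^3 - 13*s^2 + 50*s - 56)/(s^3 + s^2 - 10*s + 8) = (s^2 - 11*s + 28)/(s^2 + 3*s - 4)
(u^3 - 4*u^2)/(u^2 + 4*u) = u*(u - 4)/(u + 4)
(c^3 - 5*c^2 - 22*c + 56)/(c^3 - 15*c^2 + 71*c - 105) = (c^2 + 2*c - 8)/(c^2 - 8*c + 15)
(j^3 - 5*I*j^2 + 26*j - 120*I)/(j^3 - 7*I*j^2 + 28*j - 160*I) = (j - 6*I)/(j - 8*I)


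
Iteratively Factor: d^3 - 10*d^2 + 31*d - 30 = (d - 3)*(d^2 - 7*d + 10) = (d - 5)*(d - 3)*(d - 2)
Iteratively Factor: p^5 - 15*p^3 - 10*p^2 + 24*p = (p + 2)*(p^4 - 2*p^3 - 11*p^2 + 12*p) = (p - 1)*(p + 2)*(p^3 - p^2 - 12*p) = (p - 4)*(p - 1)*(p + 2)*(p^2 + 3*p) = p*(p - 4)*(p - 1)*(p + 2)*(p + 3)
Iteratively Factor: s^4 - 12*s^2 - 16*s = (s)*(s^3 - 12*s - 16) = s*(s + 2)*(s^2 - 2*s - 8) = s*(s + 2)^2*(s - 4)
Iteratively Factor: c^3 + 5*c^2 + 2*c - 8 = (c - 1)*(c^2 + 6*c + 8) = (c - 1)*(c + 2)*(c + 4)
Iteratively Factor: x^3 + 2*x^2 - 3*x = (x)*(x^2 + 2*x - 3) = x*(x + 3)*(x - 1)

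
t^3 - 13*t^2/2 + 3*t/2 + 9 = (t - 6)*(t - 3/2)*(t + 1)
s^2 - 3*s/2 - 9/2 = (s - 3)*(s + 3/2)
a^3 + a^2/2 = a^2*(a + 1/2)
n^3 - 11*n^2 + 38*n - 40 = (n - 5)*(n - 4)*(n - 2)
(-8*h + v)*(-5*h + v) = 40*h^2 - 13*h*v + v^2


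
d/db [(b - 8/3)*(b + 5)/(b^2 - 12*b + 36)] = (38 - 43*b)/(3*(b^3 - 18*b^2 + 108*b - 216))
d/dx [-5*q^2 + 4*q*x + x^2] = 4*q + 2*x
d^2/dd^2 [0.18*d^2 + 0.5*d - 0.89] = 0.360000000000000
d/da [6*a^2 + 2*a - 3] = 12*a + 2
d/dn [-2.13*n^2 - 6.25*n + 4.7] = -4.26*n - 6.25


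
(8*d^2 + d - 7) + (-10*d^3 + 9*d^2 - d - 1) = -10*d^3 + 17*d^2 - 8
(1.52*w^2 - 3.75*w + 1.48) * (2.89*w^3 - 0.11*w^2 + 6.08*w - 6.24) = 4.3928*w^5 - 11.0047*w^4 + 13.9313*w^3 - 32.4476*w^2 + 32.3984*w - 9.2352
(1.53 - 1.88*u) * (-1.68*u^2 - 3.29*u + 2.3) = 3.1584*u^3 + 3.6148*u^2 - 9.3577*u + 3.519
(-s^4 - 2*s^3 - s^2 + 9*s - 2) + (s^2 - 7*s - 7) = -s^4 - 2*s^3 + 2*s - 9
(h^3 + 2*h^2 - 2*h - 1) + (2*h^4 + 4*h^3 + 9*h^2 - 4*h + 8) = 2*h^4 + 5*h^3 + 11*h^2 - 6*h + 7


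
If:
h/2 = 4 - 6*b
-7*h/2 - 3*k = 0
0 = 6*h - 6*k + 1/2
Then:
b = 209/312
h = -1/26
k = 7/156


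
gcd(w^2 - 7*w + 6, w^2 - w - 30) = w - 6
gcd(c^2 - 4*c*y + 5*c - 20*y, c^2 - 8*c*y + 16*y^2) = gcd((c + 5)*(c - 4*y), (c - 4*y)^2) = -c + 4*y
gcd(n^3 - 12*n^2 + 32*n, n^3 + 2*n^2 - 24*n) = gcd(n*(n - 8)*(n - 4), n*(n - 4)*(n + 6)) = n^2 - 4*n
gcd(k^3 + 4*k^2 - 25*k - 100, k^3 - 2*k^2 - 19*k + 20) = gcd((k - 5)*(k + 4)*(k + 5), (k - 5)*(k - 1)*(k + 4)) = k^2 - k - 20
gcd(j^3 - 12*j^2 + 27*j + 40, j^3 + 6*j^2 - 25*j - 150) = j - 5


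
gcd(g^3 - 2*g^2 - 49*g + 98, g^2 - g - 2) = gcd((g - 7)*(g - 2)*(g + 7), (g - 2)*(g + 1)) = g - 2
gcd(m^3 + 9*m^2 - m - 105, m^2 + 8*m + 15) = m + 5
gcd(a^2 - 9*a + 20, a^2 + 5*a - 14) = 1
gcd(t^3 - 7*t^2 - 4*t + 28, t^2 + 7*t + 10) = t + 2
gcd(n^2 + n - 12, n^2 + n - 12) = n^2 + n - 12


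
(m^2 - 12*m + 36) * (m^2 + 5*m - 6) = m^4 - 7*m^3 - 30*m^2 + 252*m - 216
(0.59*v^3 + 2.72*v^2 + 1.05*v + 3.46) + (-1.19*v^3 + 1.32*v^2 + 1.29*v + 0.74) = -0.6*v^3 + 4.04*v^2 + 2.34*v + 4.2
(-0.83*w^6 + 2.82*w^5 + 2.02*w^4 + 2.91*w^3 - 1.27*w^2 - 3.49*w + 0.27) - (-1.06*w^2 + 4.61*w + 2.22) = -0.83*w^6 + 2.82*w^5 + 2.02*w^4 + 2.91*w^3 - 0.21*w^2 - 8.1*w - 1.95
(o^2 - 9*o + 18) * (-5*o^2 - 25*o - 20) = -5*o^4 + 20*o^3 + 115*o^2 - 270*o - 360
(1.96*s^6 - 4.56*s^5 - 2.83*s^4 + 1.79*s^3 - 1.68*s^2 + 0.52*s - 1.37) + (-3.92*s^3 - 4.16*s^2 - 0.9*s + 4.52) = 1.96*s^6 - 4.56*s^5 - 2.83*s^4 - 2.13*s^3 - 5.84*s^2 - 0.38*s + 3.15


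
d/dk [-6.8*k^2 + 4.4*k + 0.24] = 4.4 - 13.6*k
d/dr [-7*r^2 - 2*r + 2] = -14*r - 2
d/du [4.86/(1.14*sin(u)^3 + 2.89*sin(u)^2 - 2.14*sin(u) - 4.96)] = (-16.6212*sin(u)^2 - 28.0908*sin(u) + 10.4004)*cos(u)/(1.14*sin(u)^3 + 2.89*sin(u)^2 - 2.14*sin(u) - 4.96)^2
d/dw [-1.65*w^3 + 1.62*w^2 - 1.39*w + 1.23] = -4.95*w^2 + 3.24*w - 1.39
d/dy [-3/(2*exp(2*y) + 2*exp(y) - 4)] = (3*exp(y) + 3/2)*exp(y)/(exp(2*y) + exp(y) - 2)^2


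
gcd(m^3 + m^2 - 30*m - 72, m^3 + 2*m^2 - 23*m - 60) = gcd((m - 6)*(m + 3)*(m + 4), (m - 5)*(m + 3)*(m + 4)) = m^2 + 7*m + 12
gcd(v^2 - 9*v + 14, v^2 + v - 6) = v - 2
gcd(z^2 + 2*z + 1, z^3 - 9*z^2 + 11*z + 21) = z + 1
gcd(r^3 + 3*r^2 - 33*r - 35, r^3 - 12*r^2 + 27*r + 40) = r^2 - 4*r - 5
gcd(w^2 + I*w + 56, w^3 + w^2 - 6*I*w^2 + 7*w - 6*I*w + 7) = w - 7*I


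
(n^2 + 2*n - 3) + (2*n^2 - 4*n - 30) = 3*n^2 - 2*n - 33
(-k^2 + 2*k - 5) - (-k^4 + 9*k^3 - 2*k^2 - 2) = k^4 - 9*k^3 + k^2 + 2*k - 3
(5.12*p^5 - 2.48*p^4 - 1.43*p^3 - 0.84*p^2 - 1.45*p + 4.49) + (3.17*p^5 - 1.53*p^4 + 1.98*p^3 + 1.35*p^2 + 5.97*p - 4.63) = 8.29*p^5 - 4.01*p^4 + 0.55*p^3 + 0.51*p^2 + 4.52*p - 0.14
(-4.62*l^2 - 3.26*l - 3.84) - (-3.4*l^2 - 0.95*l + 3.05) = -1.22*l^2 - 2.31*l - 6.89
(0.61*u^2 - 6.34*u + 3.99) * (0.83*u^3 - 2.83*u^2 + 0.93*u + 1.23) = 0.5063*u^5 - 6.9885*u^4 + 21.8212*u^3 - 16.4376*u^2 - 4.0875*u + 4.9077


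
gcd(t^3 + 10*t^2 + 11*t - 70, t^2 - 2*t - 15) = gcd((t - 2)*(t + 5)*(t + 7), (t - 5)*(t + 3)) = 1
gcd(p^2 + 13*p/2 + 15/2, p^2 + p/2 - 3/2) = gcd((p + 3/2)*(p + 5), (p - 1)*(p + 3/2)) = p + 3/2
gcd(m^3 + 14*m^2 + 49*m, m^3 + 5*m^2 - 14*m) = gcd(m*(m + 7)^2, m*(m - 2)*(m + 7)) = m^2 + 7*m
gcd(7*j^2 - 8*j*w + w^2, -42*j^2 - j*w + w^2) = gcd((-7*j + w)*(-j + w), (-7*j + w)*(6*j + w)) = -7*j + w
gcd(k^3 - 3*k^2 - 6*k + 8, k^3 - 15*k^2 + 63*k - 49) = k - 1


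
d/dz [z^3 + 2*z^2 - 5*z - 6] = 3*z^2 + 4*z - 5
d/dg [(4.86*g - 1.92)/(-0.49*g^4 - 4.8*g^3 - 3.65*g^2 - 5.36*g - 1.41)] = (7.1442*g^4 + 42.8928*g^3 - 9.909*g^2 - 14.016*g - 17.1438)/(0.2401*g^8 + 4.704*g^7 + 26.617*g^6 + 40.2928*g^5 + 66.1603*g^4 + 52.664*g^3 + 39.0226*g^2 + 15.1152*g + 1.9881)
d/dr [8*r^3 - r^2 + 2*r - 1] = 24*r^2 - 2*r + 2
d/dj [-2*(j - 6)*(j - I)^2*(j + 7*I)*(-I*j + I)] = 10*I*j^4 + j^3*(-40 - 56*I) + j^2*(210 + 114*I) + j*(-92 - 364*I) - 98 + 156*I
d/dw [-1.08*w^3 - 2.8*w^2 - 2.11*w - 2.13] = -3.24*w^2 - 5.6*w - 2.11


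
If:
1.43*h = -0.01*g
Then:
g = -143.0*h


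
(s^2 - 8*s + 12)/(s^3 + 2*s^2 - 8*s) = (s - 6)/(s*(s + 4))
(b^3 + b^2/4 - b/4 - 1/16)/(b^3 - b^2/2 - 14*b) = (-16*b^3 - 4*b^2 + 4*b + 1)/(8*b*(-2*b^2 + b + 28))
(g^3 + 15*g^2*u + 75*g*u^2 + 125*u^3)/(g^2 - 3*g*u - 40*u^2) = (-g^2 - 10*g*u - 25*u^2)/(-g + 8*u)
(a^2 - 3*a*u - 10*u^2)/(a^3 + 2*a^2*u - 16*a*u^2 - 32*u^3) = (-a + 5*u)/(-a^2 + 16*u^2)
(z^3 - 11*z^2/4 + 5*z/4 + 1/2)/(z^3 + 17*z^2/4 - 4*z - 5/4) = (z - 2)/(z + 5)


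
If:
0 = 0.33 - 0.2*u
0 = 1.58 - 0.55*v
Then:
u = 1.65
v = 2.87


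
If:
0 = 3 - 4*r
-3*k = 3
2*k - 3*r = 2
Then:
No Solution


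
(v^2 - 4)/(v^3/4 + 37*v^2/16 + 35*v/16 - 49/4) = 16*(v^2 - 4)/(4*v^3 + 37*v^2 + 35*v - 196)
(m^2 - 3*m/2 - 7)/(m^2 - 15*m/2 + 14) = (m + 2)/(m - 4)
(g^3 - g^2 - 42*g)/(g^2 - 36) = g*(g - 7)/(g - 6)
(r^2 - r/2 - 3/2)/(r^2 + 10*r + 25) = (2*r^2 - r - 3)/(2*(r^2 + 10*r + 25))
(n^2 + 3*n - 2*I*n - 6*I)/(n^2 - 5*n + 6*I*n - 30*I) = (n^2 + n*(3 - 2*I) - 6*I)/(n^2 + n*(-5 + 6*I) - 30*I)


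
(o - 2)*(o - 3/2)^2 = o^3 - 5*o^2 + 33*o/4 - 9/2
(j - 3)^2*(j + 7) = j^3 + j^2 - 33*j + 63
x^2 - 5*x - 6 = (x - 6)*(x + 1)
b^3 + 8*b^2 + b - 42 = (b - 2)*(b + 3)*(b + 7)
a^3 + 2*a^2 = a^2*(a + 2)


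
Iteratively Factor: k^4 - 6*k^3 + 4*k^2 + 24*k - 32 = (k + 2)*(k^3 - 8*k^2 + 20*k - 16) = (k - 4)*(k + 2)*(k^2 - 4*k + 4) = (k - 4)*(k - 2)*(k + 2)*(k - 2)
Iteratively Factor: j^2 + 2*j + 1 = (j + 1)*(j + 1)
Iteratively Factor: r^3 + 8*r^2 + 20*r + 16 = (r + 4)*(r^2 + 4*r + 4) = (r + 2)*(r + 4)*(r + 2)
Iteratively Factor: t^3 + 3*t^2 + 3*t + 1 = (t + 1)*(t^2 + 2*t + 1) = (t + 1)^2*(t + 1)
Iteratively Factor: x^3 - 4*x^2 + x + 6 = (x - 3)*(x^2 - x - 2) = (x - 3)*(x + 1)*(x - 2)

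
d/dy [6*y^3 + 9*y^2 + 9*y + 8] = 18*y^2 + 18*y + 9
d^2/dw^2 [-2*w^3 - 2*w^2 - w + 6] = -12*w - 4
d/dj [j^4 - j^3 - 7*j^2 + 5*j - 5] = 4*j^3 - 3*j^2 - 14*j + 5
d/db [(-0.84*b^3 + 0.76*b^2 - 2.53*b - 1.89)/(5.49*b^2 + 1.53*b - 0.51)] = (-4.6116*b^4 - 2.5704*b^3 + 16.3377*b^2 + 19.977*b + 4.182)/(30.1401*b^4 + 16.7994*b^3 - 3.2589*b^2 - 1.5606*b + 0.2601)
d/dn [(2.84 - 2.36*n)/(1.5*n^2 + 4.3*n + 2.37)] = (3.54*n^2 - 8.52*n - 17.8052)/(2.25*n^4 + 12.9*n^3 + 25.6*n^2 + 20.382*n + 5.6169)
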